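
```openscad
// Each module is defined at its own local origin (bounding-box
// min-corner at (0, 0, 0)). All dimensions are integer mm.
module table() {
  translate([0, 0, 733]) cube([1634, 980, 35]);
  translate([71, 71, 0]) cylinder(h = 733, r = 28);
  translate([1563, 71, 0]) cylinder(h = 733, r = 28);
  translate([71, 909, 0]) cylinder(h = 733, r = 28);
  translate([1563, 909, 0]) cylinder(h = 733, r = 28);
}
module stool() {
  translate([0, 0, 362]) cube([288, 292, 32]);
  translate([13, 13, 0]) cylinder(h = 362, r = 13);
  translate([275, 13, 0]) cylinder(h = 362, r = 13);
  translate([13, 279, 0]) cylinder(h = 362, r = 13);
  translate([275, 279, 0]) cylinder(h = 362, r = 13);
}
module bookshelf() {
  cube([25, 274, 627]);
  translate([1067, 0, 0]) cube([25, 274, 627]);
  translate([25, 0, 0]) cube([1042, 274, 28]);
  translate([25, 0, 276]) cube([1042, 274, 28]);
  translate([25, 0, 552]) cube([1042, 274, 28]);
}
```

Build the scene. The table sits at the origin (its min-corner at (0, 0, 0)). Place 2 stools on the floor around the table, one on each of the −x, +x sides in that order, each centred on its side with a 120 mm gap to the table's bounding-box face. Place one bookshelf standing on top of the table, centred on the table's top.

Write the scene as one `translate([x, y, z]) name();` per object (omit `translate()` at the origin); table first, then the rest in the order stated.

table();
translate([-408, 344, 0]) stool();
translate([1754, 344, 0]) stool();
translate([271, 353, 768]) bookshelf();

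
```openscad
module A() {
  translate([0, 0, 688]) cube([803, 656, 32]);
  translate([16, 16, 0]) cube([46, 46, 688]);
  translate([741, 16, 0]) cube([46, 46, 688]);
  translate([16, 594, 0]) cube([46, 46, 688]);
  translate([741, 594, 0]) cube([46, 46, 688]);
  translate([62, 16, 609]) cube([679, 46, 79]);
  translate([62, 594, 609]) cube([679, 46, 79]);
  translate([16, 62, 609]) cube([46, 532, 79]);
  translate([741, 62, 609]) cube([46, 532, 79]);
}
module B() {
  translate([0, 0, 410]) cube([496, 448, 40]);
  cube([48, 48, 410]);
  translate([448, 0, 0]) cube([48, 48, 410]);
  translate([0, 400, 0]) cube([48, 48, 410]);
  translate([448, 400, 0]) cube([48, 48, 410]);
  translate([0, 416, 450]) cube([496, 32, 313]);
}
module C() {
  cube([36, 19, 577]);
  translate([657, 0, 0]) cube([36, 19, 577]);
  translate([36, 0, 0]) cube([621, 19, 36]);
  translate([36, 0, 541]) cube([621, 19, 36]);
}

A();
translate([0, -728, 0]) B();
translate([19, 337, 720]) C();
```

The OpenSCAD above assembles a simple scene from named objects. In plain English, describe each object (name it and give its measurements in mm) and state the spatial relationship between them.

A is a rectangular dining table. The top is 803×656×32 mm with its upper surface at z = 720 mm. It stands on four 46×46 mm square legs, each inset 16 mm from the nearest pair of top edges, running from the floor to the underside of the top. Four apron rails, 46 mm thick and 79 mm tall, run between adjacent legs with their top edges flush with the underside of the top and their outer faces flush with the legs' outer faces.

B is a chair. The seat is a 496×448×40 mm slab with its top at z = 450 mm, on four 48×48 mm corner legs (flush with the seat edges, standing on z = 0). A flat backrest 32 mm thick, 313 mm tall, spans the full seat width and rises from the seat top along its +y edge, rear face flush with the rear of the seat.

C is a picture frame with a 621×505 mm rectangular opening (x by z) and a uniform 36 mm border on every side. Frame depth is 19 mm along y. It is built from two vertical stiles running the full outside height and two horizontal rails spanning the gap between the stiles.

The chair is on the floor beside the table on its −y side. The picture frame is on top of the table.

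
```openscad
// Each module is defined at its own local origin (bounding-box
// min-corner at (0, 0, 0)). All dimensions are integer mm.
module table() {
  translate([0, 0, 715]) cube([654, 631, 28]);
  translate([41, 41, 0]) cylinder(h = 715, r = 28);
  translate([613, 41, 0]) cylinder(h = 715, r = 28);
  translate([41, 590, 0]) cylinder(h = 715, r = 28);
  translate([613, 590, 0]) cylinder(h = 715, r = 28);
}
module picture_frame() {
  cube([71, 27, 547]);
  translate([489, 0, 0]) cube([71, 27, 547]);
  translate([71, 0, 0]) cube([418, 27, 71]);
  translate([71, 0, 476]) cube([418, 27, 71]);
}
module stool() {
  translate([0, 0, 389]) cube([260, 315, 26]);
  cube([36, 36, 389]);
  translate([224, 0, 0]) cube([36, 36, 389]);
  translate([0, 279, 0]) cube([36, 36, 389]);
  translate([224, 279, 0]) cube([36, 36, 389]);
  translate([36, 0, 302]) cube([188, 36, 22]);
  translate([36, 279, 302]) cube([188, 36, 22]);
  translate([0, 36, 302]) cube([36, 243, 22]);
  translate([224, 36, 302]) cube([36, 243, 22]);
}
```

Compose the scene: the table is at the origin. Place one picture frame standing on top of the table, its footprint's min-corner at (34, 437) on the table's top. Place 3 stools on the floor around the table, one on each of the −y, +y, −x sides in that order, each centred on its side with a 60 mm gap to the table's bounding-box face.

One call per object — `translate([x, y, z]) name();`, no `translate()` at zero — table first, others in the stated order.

table();
translate([34, 437, 743]) picture_frame();
translate([197, -375, 0]) stool();
translate([197, 691, 0]) stool();
translate([-320, 158, 0]) stool();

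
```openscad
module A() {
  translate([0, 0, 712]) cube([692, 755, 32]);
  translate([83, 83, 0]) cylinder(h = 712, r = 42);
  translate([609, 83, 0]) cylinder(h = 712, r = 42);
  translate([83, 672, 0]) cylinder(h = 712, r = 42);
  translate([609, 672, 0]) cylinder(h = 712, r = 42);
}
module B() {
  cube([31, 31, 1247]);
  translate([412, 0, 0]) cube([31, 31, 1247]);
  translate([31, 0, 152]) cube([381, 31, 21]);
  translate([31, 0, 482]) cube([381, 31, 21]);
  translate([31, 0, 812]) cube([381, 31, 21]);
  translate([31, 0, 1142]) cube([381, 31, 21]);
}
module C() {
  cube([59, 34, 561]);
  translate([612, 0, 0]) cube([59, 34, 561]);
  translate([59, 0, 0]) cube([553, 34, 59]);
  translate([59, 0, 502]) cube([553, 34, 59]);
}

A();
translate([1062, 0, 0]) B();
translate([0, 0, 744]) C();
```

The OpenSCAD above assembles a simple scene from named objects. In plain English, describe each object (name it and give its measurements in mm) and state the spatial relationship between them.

A is a rectangular dining table. The top is 692×755×32 mm with its upper surface at z = 744 mm. It stands on four round legs of 84 mm diameter, each leg's bounding box inset 41 mm from the nearest pair of top edges, running from the floor to the underside of the top.

B is a wooden ladder with two side rails of 31×31 mm section and 1247 mm height, set 443 mm apart overall. Between them run 4 rectangular rungs (31 mm deep, 21 mm thick), front faces flush with the rails' −y face. The bottom of the first rung is 152 mm above the floor and each subsequent rung is 330 mm higher than the one below.

C is a rectangular picture frame lying in the x–z plane (depth along y). The opening is 553 mm wide (x) by 443 mm tall (z), surrounded by a border 59 mm wide on all four sides. The frame is 34 mm deep and is made of two full-height vertical stiles with two horizontal rails fitted between them.

The ladder is on the floor beside the table on its +x side. The picture frame is on top of the table.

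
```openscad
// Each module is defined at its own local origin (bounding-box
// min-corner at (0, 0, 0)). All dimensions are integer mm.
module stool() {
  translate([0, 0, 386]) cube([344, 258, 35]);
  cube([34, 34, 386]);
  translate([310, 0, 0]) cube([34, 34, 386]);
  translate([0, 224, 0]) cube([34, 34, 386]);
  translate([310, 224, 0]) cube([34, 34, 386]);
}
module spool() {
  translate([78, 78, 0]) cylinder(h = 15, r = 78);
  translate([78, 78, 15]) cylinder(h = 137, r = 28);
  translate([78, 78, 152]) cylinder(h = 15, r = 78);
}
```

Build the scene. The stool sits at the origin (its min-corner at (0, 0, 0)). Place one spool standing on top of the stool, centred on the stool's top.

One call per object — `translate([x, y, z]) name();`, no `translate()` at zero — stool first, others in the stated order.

stool();
translate([94, 51, 421]) spool();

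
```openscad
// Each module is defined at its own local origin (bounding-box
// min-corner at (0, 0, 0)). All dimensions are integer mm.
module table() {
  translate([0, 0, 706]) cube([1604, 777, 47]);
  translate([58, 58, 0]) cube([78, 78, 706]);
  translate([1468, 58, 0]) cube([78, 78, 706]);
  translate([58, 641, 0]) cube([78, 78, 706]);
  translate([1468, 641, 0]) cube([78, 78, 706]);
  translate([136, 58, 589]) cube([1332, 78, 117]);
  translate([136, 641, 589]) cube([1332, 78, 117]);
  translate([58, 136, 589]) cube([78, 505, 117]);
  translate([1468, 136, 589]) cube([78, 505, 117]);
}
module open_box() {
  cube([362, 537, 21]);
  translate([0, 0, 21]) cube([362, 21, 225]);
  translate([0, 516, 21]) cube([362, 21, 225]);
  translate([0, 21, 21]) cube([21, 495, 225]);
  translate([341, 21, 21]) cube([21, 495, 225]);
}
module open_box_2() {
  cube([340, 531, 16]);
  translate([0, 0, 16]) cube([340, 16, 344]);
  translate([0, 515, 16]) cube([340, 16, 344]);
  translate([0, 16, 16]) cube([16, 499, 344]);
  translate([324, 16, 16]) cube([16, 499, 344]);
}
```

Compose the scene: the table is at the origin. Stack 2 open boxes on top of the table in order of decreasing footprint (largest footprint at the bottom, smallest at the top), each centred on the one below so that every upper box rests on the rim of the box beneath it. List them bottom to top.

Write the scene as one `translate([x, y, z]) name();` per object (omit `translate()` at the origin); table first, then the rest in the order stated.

table();
translate([621, 120, 753]) open_box();
translate([632, 123, 999]) open_box_2();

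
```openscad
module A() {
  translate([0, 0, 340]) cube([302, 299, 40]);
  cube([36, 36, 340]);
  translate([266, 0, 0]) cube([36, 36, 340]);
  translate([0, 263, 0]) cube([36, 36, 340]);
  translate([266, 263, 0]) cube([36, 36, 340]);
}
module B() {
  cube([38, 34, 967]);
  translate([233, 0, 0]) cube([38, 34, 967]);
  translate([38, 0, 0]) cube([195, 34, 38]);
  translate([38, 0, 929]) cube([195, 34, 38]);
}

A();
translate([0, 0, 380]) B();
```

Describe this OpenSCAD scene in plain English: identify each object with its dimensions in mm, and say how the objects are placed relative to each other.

A is a four-legged stool. The seat is a 302×299×40 mm slab whose top surface is at z = 380 mm; four square legs, each 36×36 mm in cross-section, run from the floor (z = 0) to the underside of the seat, each flush with a corner of the seat.

B is a picture frame with a 195×891 mm rectangular opening (x by z) and a uniform 38 mm border on every side. Frame depth is 34 mm along y. It is built from two vertical stiles running the full outside height and two horizontal rails spanning the gap between the stiles.

The picture frame is on top of the stool.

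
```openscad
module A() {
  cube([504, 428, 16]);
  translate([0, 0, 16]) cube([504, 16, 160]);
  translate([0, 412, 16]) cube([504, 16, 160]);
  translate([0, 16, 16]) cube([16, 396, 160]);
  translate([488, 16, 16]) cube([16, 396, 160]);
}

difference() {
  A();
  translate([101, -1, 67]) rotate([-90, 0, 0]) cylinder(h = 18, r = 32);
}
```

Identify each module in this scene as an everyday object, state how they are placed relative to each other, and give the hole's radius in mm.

The subtracted cylinder has r = 32 mm.

A is an open box. The open box has a circular hole through its front wall. The hole's radius is 32 mm.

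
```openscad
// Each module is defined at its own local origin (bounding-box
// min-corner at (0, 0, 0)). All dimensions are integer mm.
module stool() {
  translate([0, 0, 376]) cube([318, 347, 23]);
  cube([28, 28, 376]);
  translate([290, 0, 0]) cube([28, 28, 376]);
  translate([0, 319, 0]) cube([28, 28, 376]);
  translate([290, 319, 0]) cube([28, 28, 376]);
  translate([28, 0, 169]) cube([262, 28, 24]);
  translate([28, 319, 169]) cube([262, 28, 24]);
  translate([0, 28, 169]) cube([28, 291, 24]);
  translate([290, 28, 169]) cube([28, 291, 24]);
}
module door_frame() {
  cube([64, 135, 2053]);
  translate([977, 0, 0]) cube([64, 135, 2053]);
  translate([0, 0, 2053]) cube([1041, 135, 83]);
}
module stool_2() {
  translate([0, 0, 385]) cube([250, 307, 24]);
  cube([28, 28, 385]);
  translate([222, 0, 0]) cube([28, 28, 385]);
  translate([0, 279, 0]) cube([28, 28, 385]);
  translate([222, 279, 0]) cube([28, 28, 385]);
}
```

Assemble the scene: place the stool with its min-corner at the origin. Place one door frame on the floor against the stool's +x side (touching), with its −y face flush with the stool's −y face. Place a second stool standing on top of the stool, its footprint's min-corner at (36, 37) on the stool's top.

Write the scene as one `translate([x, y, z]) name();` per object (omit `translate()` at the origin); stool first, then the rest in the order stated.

stool();
translate([318, 0, 0]) door_frame();
translate([36, 37, 399]) stool_2();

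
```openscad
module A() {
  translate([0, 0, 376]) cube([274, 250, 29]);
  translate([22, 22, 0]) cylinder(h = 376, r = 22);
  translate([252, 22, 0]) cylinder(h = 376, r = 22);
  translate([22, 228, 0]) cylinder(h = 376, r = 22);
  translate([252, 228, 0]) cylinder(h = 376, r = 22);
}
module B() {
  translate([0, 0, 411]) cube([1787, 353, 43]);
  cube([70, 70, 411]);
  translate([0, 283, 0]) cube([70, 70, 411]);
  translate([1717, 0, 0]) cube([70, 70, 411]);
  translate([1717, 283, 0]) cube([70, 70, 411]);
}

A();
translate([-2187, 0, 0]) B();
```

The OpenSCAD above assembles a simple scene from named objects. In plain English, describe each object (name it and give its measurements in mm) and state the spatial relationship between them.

A is a simple wooden stool: a rectangular seat 274 mm (x) by 250 mm (y), 29 mm thick, top face at z = 405 mm, on four round legs, each 44 mm in diameter. The legs rest on z = 0, each leg's axis is inset half a diameter from the nearest pair of seat edges (so the leg's bounding box is flush with the corner).

B is a bench: a 1787×353 mm seat slab, 43 mm thick, top at z = 454 mm, on four 70×70 mm square legs flush with the seat corners and standing on z = 0.

The bench is on the floor beside the stool on its −x side.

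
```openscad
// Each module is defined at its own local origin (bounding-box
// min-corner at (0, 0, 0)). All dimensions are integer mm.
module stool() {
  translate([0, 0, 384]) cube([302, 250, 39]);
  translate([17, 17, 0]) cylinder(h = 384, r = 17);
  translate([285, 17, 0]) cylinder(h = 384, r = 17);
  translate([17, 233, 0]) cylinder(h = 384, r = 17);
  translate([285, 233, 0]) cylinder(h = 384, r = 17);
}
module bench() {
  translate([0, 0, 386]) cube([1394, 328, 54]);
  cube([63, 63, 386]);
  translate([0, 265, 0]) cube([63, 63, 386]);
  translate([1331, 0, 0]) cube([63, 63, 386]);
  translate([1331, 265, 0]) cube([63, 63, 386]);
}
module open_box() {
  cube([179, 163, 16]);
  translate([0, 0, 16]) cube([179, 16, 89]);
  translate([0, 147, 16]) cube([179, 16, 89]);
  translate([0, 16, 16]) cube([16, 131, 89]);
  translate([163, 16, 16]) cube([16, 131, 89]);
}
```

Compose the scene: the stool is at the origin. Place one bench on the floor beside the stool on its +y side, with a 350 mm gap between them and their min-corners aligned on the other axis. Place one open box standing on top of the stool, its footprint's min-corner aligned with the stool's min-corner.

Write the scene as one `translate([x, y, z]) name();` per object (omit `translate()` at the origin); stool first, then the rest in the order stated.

stool();
translate([0, 600, 0]) bench();
translate([0, 0, 423]) open_box();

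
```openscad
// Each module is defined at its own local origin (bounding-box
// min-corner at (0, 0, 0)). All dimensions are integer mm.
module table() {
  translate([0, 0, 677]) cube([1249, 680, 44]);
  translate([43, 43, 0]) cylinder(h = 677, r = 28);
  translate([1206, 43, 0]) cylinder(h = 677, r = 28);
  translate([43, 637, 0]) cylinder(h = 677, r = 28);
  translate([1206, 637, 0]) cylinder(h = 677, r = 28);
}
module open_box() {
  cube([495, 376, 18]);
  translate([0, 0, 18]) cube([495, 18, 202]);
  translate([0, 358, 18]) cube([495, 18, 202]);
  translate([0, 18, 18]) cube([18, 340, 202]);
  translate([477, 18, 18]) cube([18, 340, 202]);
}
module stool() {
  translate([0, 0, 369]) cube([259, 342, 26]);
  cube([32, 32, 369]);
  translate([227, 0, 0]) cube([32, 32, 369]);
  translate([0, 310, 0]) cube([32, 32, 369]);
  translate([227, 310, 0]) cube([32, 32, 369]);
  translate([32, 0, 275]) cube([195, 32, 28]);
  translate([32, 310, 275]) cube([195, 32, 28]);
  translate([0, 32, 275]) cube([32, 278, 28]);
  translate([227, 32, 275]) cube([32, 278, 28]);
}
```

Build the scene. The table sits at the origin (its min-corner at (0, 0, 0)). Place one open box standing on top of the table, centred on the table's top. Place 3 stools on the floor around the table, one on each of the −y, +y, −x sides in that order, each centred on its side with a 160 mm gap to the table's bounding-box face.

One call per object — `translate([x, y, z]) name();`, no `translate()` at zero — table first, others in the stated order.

table();
translate([377, 152, 721]) open_box();
translate([495, -502, 0]) stool();
translate([495, 840, 0]) stool();
translate([-419, 169, 0]) stool();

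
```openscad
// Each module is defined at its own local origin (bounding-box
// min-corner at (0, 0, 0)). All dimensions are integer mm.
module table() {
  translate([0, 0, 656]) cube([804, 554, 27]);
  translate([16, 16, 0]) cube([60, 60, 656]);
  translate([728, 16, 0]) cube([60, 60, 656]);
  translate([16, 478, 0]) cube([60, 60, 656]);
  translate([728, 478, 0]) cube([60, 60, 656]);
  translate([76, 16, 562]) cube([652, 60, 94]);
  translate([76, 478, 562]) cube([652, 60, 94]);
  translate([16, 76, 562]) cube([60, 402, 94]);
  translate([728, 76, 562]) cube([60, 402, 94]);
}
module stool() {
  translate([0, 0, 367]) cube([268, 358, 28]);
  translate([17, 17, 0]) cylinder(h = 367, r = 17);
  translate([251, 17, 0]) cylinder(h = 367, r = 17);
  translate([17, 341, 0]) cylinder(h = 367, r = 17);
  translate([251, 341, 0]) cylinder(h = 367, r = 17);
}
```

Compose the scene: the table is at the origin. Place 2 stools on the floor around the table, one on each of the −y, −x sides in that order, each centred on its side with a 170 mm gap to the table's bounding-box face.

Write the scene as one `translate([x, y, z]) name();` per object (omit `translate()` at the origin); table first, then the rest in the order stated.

table();
translate([268, -528, 0]) stool();
translate([-438, 98, 0]) stool();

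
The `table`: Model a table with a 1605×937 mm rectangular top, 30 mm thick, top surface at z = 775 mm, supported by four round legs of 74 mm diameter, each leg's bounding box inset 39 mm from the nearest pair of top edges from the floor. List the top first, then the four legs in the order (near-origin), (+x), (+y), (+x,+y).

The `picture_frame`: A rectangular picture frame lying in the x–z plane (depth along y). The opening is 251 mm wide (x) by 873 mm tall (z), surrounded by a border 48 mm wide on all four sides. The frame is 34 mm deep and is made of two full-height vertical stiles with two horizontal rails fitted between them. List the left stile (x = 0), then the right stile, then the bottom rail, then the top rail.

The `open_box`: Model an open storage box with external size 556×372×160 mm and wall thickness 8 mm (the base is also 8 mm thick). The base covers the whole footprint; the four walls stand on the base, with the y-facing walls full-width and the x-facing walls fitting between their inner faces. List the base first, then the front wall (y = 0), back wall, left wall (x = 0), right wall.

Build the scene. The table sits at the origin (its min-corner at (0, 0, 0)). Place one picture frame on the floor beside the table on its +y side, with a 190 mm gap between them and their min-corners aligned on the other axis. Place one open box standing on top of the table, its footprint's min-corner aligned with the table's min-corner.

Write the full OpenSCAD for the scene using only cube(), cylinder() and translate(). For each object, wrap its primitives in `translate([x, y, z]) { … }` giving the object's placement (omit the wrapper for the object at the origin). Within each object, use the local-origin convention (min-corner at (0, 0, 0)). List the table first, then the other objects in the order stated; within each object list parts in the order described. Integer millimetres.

translate([0, 0, 745]) cube([1605, 937, 30]);
translate([76, 76, 0]) cylinder(h = 745, r = 37);
translate([1529, 76, 0]) cylinder(h = 745, r = 37);
translate([76, 861, 0]) cylinder(h = 745, r = 37);
translate([1529, 861, 0]) cylinder(h = 745, r = 37);
translate([0, 1127, 0]) {
  cube([48, 34, 969]);
  translate([299, 0, 0]) cube([48, 34, 969]);
  translate([48, 0, 0]) cube([251, 34, 48]);
  translate([48, 0, 921]) cube([251, 34, 48]);
}
translate([0, 0, 775]) {
  cube([556, 372, 8]);
  translate([0, 0, 8]) cube([556, 8, 152]);
  translate([0, 364, 8]) cube([556, 8, 152]);
  translate([0, 8, 8]) cube([8, 356, 152]);
  translate([548, 8, 8]) cube([8, 356, 152]);
}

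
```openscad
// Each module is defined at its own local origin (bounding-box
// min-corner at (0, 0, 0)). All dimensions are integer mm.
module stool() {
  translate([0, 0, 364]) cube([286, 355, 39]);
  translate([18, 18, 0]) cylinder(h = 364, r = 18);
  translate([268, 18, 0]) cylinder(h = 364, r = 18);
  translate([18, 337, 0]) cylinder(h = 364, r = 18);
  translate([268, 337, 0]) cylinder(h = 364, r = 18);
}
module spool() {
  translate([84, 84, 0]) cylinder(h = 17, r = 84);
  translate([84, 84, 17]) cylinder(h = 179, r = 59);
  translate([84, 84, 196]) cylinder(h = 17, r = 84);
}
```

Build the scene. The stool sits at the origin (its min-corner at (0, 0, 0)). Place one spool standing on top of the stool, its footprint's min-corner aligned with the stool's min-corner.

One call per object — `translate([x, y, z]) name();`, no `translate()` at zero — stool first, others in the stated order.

stool();
translate([0, 0, 403]) spool();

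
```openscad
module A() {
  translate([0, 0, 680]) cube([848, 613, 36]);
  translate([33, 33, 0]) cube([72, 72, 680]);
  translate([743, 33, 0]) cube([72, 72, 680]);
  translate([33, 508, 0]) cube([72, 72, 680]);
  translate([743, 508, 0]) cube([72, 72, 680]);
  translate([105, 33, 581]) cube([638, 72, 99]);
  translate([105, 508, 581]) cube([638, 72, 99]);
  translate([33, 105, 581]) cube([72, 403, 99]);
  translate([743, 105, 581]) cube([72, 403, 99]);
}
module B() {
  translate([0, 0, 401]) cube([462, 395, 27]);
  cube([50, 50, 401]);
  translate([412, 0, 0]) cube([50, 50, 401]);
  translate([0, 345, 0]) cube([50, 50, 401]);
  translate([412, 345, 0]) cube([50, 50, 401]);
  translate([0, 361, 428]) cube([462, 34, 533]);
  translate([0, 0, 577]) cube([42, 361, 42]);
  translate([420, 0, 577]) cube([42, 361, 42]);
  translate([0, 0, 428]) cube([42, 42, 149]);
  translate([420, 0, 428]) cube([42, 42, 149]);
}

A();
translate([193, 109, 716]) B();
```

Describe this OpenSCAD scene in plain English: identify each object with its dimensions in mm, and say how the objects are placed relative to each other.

A is a table: top 848 mm (x) × 613 mm (y), 36 mm thick, upper face at z = 716 mm, on four 72×72 mm square legs, each inset 33 mm from the nearest pair of top edges, running from z = 0 to the bottom of the top. Four apron rails, 72 mm thick and 99 mm tall, run between adjacent legs with their top edges flush with the underside of the top and their outer faces flush with the legs' outer faces.

B is a chair. The seat is a 462×395×27 mm slab with its top at z = 428 mm, on four 50×50 mm corner legs (flush with the seat edges, standing on z = 0). A flat backrest 34 mm thick, 533 mm tall, spans the full seat width and rises from the seat top along its +y edge, rear face flush with the rear of the seat. Two armrests of 42×42 mm section run along each side from the seat's front edge to the front of the backrest, top faces 191 mm above the seat top and outer faces flush with the seat's x-edges; a 42×42 mm post under the front of each armrest stands on the seat at the front corner.

The chair is on top of the table, centred.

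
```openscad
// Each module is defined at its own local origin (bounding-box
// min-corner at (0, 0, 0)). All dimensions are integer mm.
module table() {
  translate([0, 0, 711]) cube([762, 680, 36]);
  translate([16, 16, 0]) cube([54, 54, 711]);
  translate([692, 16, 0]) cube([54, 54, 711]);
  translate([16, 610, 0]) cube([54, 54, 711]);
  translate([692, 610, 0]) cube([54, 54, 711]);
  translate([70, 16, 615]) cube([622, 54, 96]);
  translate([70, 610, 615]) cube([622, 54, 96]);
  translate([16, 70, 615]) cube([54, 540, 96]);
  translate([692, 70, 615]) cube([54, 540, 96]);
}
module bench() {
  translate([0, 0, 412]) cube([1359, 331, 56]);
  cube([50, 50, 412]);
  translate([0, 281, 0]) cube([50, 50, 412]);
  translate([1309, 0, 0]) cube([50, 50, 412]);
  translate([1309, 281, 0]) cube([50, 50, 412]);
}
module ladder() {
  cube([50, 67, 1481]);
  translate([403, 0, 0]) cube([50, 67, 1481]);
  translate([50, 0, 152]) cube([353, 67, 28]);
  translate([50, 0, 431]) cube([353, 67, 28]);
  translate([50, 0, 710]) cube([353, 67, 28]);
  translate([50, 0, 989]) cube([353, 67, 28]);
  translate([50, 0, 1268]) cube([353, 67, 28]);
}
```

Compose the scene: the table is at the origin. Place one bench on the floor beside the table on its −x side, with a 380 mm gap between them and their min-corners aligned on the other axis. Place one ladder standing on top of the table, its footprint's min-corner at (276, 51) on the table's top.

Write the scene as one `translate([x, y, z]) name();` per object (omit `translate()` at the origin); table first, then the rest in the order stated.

table();
translate([-1739, 0, 0]) bench();
translate([276, 51, 747]) ladder();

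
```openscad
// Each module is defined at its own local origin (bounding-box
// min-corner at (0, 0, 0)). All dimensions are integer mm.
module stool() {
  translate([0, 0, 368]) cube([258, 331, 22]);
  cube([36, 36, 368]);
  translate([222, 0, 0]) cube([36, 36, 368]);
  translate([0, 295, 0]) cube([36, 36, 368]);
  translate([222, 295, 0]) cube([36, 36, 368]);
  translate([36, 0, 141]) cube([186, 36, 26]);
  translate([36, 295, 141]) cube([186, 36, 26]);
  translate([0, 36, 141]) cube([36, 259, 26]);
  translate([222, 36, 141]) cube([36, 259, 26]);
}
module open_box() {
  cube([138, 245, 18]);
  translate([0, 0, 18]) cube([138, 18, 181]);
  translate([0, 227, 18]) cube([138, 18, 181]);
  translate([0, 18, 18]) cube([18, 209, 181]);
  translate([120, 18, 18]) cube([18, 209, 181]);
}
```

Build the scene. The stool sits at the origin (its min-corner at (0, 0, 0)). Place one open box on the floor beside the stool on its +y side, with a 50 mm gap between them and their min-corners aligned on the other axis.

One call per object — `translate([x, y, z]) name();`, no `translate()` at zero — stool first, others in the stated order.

stool();
translate([0, 381, 0]) open_box();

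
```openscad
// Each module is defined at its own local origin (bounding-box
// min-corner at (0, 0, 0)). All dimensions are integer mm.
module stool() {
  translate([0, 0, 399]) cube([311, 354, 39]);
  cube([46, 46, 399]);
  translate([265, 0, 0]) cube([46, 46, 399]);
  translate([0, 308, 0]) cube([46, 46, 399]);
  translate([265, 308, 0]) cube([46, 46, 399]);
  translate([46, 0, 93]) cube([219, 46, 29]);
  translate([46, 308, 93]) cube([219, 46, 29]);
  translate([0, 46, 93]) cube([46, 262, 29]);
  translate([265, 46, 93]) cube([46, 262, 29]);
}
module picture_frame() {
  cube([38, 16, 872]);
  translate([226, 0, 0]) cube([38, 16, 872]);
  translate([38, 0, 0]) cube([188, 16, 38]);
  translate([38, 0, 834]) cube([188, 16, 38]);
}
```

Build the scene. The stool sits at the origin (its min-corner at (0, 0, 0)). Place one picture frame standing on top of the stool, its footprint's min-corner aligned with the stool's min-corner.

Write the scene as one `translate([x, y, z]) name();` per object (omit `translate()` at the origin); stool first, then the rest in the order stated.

stool();
translate([0, 0, 438]) picture_frame();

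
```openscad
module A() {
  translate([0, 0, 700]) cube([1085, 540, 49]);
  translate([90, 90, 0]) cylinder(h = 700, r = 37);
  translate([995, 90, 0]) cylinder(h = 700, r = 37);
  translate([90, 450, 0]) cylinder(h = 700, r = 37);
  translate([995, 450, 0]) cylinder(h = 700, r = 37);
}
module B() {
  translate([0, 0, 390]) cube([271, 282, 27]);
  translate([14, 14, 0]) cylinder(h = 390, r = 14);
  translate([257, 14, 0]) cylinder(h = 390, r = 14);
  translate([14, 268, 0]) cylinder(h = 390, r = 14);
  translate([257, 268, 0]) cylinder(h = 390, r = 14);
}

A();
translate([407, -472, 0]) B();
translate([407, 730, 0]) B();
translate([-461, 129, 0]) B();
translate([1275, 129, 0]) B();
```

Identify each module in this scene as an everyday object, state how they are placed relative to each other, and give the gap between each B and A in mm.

Each stool's nearest face is 190 mm from the table's bounding box.

A is a table. B is a stool. Four stools sit around the table at the −y, +y, −x, +x sides. The gap between each stool and the table is 190 mm.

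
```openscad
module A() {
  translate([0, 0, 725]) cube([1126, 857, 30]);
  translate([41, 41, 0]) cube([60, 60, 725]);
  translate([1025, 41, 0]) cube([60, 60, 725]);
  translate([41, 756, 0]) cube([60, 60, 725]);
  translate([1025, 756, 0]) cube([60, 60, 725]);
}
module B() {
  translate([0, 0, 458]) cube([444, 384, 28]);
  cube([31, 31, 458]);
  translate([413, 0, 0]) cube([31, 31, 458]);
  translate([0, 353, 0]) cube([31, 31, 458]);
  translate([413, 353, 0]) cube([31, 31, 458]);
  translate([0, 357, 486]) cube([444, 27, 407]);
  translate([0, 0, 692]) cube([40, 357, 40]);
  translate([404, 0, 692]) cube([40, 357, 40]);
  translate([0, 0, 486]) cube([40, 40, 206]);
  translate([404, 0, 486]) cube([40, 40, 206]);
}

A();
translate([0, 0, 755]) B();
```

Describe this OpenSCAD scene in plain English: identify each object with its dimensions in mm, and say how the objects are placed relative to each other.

A is a table with a 1126×857 mm rectangular top, 30 mm thick, top surface at z = 755 mm, supported by four 60×60 mm square legs, each inset 41 mm from the nearest pair of top edges, running from the floor.

B is a chair. The seat is a 444×384×28 mm slab with its top at z = 486 mm, on four 31×31 mm corner legs (flush with the seat edges, standing on z = 0). A flat backrest 27 mm thick, 407 mm tall, spans the full seat width and rises from the seat top along its +y edge, rear face flush with the rear of the seat. Two armrests of 40×40 mm section run along each side from the seat's front edge to the front of the backrest, top faces 246 mm above the seat top and outer faces flush with the seat's x-edges; a 40×40 mm post under the front of each armrest stands on the seat at the front corner.

The chair is on top of the table.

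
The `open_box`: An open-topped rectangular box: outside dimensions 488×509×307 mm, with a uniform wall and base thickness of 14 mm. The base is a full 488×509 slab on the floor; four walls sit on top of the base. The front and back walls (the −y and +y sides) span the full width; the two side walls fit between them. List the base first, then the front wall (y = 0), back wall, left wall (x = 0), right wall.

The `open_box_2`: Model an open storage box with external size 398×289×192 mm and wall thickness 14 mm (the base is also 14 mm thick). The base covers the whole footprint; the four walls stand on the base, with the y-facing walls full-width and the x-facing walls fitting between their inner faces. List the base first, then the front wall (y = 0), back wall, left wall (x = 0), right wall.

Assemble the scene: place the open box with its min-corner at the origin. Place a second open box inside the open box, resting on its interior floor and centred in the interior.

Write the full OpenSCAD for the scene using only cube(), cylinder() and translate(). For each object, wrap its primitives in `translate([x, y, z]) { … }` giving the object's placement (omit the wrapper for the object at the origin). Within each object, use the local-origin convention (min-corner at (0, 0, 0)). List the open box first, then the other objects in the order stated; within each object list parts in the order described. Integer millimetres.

cube([488, 509, 14]);
translate([0, 0, 14]) cube([488, 14, 293]);
translate([0, 495, 14]) cube([488, 14, 293]);
translate([0, 14, 14]) cube([14, 481, 293]);
translate([474, 14, 14]) cube([14, 481, 293]);
translate([45, 110, 14]) {
  cube([398, 289, 14]);
  translate([0, 0, 14]) cube([398, 14, 178]);
  translate([0, 275, 14]) cube([398, 14, 178]);
  translate([0, 14, 14]) cube([14, 261, 178]);
  translate([384, 14, 14]) cube([14, 261, 178]);
}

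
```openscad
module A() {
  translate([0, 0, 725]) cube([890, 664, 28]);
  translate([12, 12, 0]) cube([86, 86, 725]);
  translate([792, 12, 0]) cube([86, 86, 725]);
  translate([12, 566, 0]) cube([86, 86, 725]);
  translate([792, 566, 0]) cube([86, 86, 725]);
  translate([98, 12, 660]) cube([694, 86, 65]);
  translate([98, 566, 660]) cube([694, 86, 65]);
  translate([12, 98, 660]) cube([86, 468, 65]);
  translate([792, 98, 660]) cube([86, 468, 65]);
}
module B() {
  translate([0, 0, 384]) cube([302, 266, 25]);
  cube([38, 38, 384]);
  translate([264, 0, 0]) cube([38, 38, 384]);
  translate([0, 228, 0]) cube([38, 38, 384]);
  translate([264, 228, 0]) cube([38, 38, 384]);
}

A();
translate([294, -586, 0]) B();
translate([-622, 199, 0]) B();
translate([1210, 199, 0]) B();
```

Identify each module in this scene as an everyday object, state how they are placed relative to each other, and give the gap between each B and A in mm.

A is a table. B is a stool. Three stools sit around the table at the −y, −x, +x sides. The gap between each stool and the table is 320 mm.

Each stool's nearest face is 320 mm from the table's bounding box.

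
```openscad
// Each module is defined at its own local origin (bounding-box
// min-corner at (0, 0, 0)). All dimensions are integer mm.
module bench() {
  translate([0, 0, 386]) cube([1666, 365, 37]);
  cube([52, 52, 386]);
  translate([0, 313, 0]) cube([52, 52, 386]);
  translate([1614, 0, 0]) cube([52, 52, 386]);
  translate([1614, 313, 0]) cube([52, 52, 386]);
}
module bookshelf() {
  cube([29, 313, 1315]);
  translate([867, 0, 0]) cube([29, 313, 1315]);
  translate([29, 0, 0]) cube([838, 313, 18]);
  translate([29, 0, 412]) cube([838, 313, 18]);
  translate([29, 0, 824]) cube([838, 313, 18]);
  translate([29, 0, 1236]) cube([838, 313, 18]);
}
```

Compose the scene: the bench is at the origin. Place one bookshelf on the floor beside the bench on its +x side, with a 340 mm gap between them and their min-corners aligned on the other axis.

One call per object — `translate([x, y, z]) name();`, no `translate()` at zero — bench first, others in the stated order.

bench();
translate([2006, 0, 0]) bookshelf();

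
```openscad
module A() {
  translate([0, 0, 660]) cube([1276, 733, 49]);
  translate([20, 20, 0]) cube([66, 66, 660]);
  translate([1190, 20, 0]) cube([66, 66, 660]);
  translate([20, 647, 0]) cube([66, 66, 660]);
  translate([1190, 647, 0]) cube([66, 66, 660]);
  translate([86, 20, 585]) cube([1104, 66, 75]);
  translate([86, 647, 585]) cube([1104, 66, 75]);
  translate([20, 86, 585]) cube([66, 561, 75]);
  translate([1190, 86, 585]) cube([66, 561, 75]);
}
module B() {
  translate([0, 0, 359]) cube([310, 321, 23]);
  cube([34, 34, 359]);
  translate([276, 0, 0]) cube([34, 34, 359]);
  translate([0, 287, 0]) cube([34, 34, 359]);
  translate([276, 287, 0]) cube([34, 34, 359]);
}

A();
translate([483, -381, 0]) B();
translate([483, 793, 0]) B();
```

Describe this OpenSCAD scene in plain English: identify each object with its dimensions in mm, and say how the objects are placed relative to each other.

A is a rectangular dining table. The top is 1276×733×49 mm with its upper surface at z = 709 mm. It stands on four 66×66 mm square legs, each inset 20 mm from the nearest pair of top edges, running from the floor to the underside of the top. Four apron rails, 66 mm thick and 75 mm tall, run between adjacent legs with their top edges flush with the underside of the top and their outer faces flush with the legs' outer faces.

B is a four-legged stool. The seat is a 310×321×23 mm slab whose top surface is at z = 382 mm; four square legs, each 34×34 mm in cross-section, run from the floor (z = 0) to the underside of the seat, each flush with a corner of the seat.

Two stools sit around the table at the −y, +y sides.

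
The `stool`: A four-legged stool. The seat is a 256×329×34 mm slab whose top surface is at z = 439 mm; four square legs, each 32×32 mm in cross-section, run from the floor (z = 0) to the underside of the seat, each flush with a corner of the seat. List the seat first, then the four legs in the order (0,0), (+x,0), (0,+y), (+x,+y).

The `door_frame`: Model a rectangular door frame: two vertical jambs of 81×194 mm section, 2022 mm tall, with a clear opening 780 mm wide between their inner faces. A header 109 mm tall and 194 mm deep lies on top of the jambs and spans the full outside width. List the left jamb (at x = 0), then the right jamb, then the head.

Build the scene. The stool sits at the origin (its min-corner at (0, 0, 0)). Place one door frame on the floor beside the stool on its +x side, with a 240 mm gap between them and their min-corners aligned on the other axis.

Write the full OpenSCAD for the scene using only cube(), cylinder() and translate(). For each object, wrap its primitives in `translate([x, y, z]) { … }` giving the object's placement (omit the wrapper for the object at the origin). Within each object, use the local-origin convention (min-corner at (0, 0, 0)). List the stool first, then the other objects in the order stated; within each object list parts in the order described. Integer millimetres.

translate([0, 0, 405]) cube([256, 329, 34]);
cube([32, 32, 405]);
translate([224, 0, 0]) cube([32, 32, 405]);
translate([0, 297, 0]) cube([32, 32, 405]);
translate([224, 297, 0]) cube([32, 32, 405]);
translate([496, 0, 0]) {
  cube([81, 194, 2022]);
  translate([861, 0, 0]) cube([81, 194, 2022]);
  translate([0, 0, 2022]) cube([942, 194, 109]);
}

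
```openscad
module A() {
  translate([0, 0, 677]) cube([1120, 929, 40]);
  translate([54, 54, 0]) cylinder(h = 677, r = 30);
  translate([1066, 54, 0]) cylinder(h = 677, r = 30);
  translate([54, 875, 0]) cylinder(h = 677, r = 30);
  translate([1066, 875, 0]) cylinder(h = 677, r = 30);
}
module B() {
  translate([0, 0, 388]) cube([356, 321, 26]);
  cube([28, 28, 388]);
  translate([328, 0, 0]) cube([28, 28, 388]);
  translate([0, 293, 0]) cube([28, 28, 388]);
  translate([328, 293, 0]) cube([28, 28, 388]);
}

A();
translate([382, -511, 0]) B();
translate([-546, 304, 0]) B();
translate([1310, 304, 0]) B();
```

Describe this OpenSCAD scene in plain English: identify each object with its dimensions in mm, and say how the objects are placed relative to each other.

A is a table: top 1120 mm (x) × 929 mm (y), 40 mm thick, upper face at z = 717 mm, on four round legs of 60 mm diameter, each leg's bounding box inset 24 mm from the nearest pair of top edges, running from z = 0 to the bottom of the top.

B is a four-legged stool. The seat is a 356×321×26 mm slab whose top surface is at z = 414 mm; four square legs, each 28×28 mm in cross-section, run from the floor (z = 0) to the underside of the seat, each flush with a corner of the seat.

Three stools sit around the table at the −y, −x, +x sides.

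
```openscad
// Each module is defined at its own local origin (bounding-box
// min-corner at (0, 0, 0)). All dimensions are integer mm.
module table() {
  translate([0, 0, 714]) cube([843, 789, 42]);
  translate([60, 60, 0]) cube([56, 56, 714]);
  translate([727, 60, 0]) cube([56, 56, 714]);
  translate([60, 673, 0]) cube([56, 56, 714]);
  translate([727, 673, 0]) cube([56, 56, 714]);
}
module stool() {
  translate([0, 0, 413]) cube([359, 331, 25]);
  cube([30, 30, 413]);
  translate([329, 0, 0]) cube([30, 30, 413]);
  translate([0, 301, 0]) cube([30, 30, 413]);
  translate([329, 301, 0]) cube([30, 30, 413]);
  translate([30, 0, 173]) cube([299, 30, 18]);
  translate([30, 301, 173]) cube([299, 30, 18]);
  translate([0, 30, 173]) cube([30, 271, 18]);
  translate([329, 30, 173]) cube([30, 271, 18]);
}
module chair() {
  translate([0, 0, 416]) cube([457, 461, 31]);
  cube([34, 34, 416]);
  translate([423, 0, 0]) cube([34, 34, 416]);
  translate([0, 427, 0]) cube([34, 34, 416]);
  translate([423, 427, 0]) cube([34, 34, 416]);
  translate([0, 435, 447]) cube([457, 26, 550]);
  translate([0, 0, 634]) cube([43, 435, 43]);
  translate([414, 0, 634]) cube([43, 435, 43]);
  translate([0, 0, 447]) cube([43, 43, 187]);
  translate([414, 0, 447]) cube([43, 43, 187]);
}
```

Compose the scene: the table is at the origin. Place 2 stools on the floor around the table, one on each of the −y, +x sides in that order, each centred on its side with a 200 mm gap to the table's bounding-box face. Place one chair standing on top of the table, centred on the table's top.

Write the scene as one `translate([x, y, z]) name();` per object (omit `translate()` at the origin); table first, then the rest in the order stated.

table();
translate([242, -531, 0]) stool();
translate([1043, 229, 0]) stool();
translate([193, 164, 756]) chair();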